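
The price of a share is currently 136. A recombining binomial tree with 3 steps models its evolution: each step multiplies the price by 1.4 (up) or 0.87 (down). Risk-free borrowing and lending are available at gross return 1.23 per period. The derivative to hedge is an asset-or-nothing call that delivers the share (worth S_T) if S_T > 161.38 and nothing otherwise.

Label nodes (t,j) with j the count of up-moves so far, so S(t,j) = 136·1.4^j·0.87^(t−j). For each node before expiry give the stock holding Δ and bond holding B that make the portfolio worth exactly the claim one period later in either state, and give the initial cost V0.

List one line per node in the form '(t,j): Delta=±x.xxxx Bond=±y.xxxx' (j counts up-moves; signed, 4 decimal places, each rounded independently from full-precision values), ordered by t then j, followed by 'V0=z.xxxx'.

The replicating-portfolio and risk-neutral prices coincide; use p* = (1.23−0.87)/(1.4−0.87) = 0.6792 for the latter.
Payoff layer (t=3): V(3,0)=0.0000, V(3,1)=0.0000, V(3,2)=231.9072, V(3,3)=373.1840
Node (2,0) S=102.9384: V=(p*·0.0000+(1−p*)·0.0000)/1.23=0.0000; Δ=(0.0000−0.0000)/(144.1138−89.5564)=0.0000; B=V−Δ·S=0.0000
Node (2,1) S=165.6480: V=(p*·231.9072+(1−p*)·0.0000)/1.23=128.0666; Δ=(231.9072−0.0000)/(231.9072−144.1138)=2.6415; B=V−Δ·S=-309.4942
Node (2,2) S=266.5600: V=(p*·373.1840+(1−p*)·231.9072)/1.23=266.5600; Δ=(373.1840−231.9072)/(373.1840−231.9072)=1.0000; B=V−Δ·S=0.0000
Node (1,0) S=118.3200: V=(p*·128.0666+(1−p*)·0.0000)/1.23=70.7224; Δ=(128.0666−0.0000)/(165.6480−102.9384)=2.0422; B=V−Δ·S=-170.9126
Node (1,1) S=190.4000: V=(p*·266.5600+(1−p*)·128.0666)/1.23=180.5997; Δ=(266.5600−128.0666)/(266.5600−165.6480)=1.3724; B=V−Δ·S=-80.7087
Node (0,0) S=136.0000: V=(p*·180.5997+(1−p*)·70.7224)/1.23=118.1756; Δ=(180.5997−70.7224)/(190.4000−118.3200)=1.5244; B=V−Δ·S=-89.1399
Check: Δ(0,0)·S0 + B(0,0) = 118.1756 = V0.

(0,0): Delta=1.5244 Bond=-89.1399
(1,0): Delta=2.0422 Bond=-170.9126
(1,1): Delta=1.3724 Bond=-80.7087
(2,0): Delta=0.0000 Bond=0.0000
(2,1): Delta=2.6415 Bond=-309.4942
(2,2): Delta=1.0000 Bond=0.0000
V0=118.1756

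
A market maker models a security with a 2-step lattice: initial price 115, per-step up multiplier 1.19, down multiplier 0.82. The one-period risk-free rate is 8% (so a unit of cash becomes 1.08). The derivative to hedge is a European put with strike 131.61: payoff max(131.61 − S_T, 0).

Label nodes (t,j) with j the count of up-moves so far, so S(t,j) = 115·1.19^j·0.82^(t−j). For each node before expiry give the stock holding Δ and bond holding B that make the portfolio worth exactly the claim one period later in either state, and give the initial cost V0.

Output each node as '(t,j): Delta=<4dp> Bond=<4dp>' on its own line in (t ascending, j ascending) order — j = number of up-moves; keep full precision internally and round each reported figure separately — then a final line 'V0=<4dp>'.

Risk-neutral probability p* = (R−d)/(u−d) = (1.08−0.82)/(1.19−0.82) = 0.7027.
At expiry t=2: V(2,0)=54.2840, V(2,1)=19.3930, V(2,2)=0.0000
Node (1,0) S=94.3000: V=(p*·19.3930+(1−p*)·54.2840)/1.08=27.5611; Δ=(19.3930−54.2840)/(112.2170−77.3260)=-1.0000; B=V−Δ·S=121.8611
Node (1,1) S=136.8500: V=(p*·0.0000+(1−p*)·19.3930)/1.08=5.3384; Δ=(0.0000−19.3930)/(162.8515−112.2170)=-0.3830; B=V−Δ·S=57.7519
Node (0,0) S=115.0000: V=(p*·5.3384+(1−p*)·27.5611)/1.08=11.0603; Δ=(5.3384−27.5611)/(136.8500−94.3000)=-0.5223; B=V−Δ·S=71.1217
Root portfolio cost Δ·115+B reproduces V0=11.0603.

(0,0): Delta=-0.5223 Bond=71.1217
(1,0): Delta=-1.0000 Bond=121.8611
(1,1): Delta=-0.3830 Bond=57.7519
V0=11.0603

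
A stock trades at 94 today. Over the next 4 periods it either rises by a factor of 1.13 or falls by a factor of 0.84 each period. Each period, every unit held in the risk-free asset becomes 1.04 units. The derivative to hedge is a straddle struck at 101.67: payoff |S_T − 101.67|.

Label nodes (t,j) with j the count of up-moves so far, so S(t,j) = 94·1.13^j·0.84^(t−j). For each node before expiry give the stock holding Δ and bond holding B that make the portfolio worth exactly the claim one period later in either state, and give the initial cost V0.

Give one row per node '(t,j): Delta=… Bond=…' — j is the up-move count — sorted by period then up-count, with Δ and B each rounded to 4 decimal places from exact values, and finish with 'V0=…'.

Since d<R<u, set p* = (R−d)/(u−d) = 0.6897; price each node as the discounted p*-expectation of its children.
At expiry t=4: V(4,0)=54.8701, V(4,1)=38.7130, V(4,2)=16.9778, V(4,3)=12.2611, V(4,4)=51.5945
Node (3,0) S=55.7142: V=(p*·38.7130+(1−p*)·54.8701)/1.04=42.0454; Δ=(38.7130−54.8701)/(62.9570−46.7999)=-1.0000; B=V−Δ·S=97.7596
Node (3,1) S=74.9488: V=(p*·16.9778+(1−p*)·38.7130)/1.04=22.8108; Δ=(16.9778−38.7130)/(84.6922−62.9570)=-1.0000; B=V−Δ·S=97.7596
Node (3,2) S=100.8240: V=(p*·12.2611+(1−p*)·16.9778)/1.04=13.1971; Δ=(12.2611−16.9778)/(113.9311−84.6922)=-0.1613; B=V−Δ·S=29.4614
Node (3,3) S=135.6323: V=(p*·51.5945+(1−p*)·12.2611)/1.04=37.8727; Δ=(51.5945−12.2611)/(153.2645−113.9311)=1.0000; B=V−Δ·S=-97.7596
Node (2,0) S=66.3264: V=(p*·22.8108+(1−p*)·42.0454)/1.04=27.6732; Δ=(22.8108−42.0454)/(74.9488−55.7142)=-1.0000; B=V−Δ·S=93.9996
Node (2,1) S=89.2248: V=(p*·13.1971+(1−p*)·22.8108)/1.04=15.5583; Δ=(13.1971−22.8108)/(100.8240−74.9488)=-0.3715; B=V−Δ·S=48.7091
Node (2,2) S=120.0286: V=(p*·37.8727+(1−p*)·13.1971)/1.04=29.0526; Δ=(37.8727−13.1971)/(135.6323−100.8240)=0.7089; B=V−Δ·S=-56.0358
Node (1,0) S=78.9600: V=(p*·15.5583+(1−p*)·27.6732)/1.04=18.5751; Δ=(15.5583−27.6732)/(89.2248−66.3264)=-0.5291; B=V−Δ·S=60.3507
Node (1,1) S=106.2200: V=(p*·29.0526+(1−p*)·15.5583)/1.04=23.9084; Δ=(29.0526−15.5583)/(120.0286−89.2248)=0.4381; B=V−Δ·S=-22.6238
Node (0,0) S=94.0000: V=(p*·23.9084+(1−p*)·18.5751)/1.04=21.3973; Δ=(23.9084−18.5751)/(106.2200−78.9600)=0.1956; B=V−Δ·S=3.0066
The time-0 hedge costs 21.3973, which is the no-arbitrage price.

(0,0): Delta=0.1956 Bond=3.0066
(1,0): Delta=-0.5291 Bond=60.3507
(1,1): Delta=0.4381 Bond=-22.6238
(2,0): Delta=-1.0000 Bond=93.9996
(2,1): Delta=-0.3715 Bond=48.7091
(2,2): Delta=0.7089 Bond=-56.0358
(3,0): Delta=-1.0000 Bond=97.7596
(3,1): Delta=-1.0000 Bond=97.7596
(3,2): Delta=-0.1613 Bond=29.4614
(3,3): Delta=1.0000 Bond=-97.7596
V0=21.3973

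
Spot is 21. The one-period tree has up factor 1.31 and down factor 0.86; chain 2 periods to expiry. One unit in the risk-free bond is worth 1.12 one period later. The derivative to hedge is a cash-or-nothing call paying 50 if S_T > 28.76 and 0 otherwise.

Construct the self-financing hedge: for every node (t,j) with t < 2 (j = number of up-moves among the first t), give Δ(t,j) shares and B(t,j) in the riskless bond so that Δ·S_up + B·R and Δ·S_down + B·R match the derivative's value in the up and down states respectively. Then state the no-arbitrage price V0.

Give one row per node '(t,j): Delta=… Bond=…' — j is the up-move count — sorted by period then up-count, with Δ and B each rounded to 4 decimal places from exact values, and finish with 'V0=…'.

(0,0): Delta=2.7295 Bond=-44.0130
(1,0): Delta=0.0000 Bond=0.0000
(1,1): Delta=4.0389 Bond=-85.3175
V0=13.3062

Under the risk-neutral measure, an up-move has probability p* = (R−d)/(u−d) = 0.5778 and values discount at R = 1.12.
Terminal values V(2,·): V(2,0)=0.0000, V(2,1)=0.0000, V(2,2)=50.0000
Node (1,0) S=18.0600: V=(p*·0.0000+(1−p*)·0.0000)/1.12=0.0000; Δ=(0.0000−0.0000)/(23.6586−15.5316)=0.0000; B=V−Δ·S=0.0000
Node (1,1) S=27.5100: V=(p*·50.0000+(1−p*)·0.0000)/1.12=25.7937; Δ=(50.0000−0.0000)/(36.0381−23.6586)=4.0389; B=V−Δ·S=-85.3175
Node (0,0) S=21.0000: V=(p*·25.7937+(1−p*)·0.0000)/1.12=13.3062; Δ=(25.7937−0.0000)/(27.5100−18.0600)=2.7295; B=V−Δ·S=-44.0130
Check: Δ(0,0)·S0 + B(0,0) = 13.3062 = V0.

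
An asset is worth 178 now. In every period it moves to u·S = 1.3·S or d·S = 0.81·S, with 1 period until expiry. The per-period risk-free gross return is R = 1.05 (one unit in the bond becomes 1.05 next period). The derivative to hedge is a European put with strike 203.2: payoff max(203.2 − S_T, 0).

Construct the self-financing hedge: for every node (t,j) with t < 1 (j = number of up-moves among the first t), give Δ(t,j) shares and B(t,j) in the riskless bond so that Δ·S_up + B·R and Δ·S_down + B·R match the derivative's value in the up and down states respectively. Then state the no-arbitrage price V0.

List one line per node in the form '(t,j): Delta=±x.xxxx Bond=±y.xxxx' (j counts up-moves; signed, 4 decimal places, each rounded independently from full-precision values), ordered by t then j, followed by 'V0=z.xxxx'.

Under the risk-neutral measure, an up-move has probability p* = (R−d)/(u−d) = 0.4898 and values discount at R = 1.05.
Payoff layer (t=1): V(1,0)=59.0200, V(1,1)=0.0000
Node (0,0) S=178.0000: V=(p*·0.0000+(1−p*)·59.0200)/1.05=28.6783; Δ=(0.0000−59.0200)/(231.4000−144.1800)=-0.6767; B=V−Δ·S=149.1273
Each (Δ,B) replicates both successor values, so the strategy is self-financing and V0 is arbitrage-free.

(0,0): Delta=-0.6767 Bond=149.1273
V0=28.6783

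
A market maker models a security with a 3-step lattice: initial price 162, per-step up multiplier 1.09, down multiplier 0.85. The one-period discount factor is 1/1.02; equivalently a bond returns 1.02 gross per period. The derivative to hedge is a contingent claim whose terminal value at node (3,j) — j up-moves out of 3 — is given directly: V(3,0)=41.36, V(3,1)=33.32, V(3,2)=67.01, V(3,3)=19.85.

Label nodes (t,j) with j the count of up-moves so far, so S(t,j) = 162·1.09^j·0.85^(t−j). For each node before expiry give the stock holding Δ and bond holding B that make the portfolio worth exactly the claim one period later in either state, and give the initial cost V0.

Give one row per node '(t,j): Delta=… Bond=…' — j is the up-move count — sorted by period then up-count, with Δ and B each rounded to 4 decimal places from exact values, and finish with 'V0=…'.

No-arbitrage ⇒ martingale measure with p* = (R−d)/(u−d) = 0.7083.
Terminal payoffs: V(3,0)=41.3600, V(3,1)=33.3200, V(3,2)=67.0100, V(3,3)=19.8500
  t=2,j=0: stock 117.0450 → up 127.5790 (V=33.3200), down 99.4882 (V=41.3600). Price 34.9657; hedge Δ=-0.2862, bond B=68.4657.
  t=2,j=1: stock 150.0930 → up 163.6014 (V=67.0100), down 127.5791 (V=33.3200). Price 56.0625; hedge Δ=0.9353, bond B=-84.3125.
  t=2,j=2: stock 192.4722 → up 209.7947 (V=19.8500), down 163.6014 (V=67.0100). Price 32.9461; hedge Δ=-1.0209, bond B=229.4461.
  t=1,j=0: stock 137.7000 → up 150.0930 (V=56.0625), down 117.0450 (V=34.9657). Price 48.9306; hedge Δ=0.6384, bond B=-38.9727.
  t=1,j=1: stock 176.5800 → up 192.4722 (V=32.9461), down 150.0930 (V=56.0625). Price 38.9102; hedge Δ=-0.5455, bond B=135.2286.
  t=0,j=0: stock 162.0000 → up 176.5800 (V=38.9102), down 137.7000 (V=48.9306). Price 41.0126; hedge Δ=-0.2577, bond B=82.7646.
Check: Δ(0,0)·S0 + B(0,0) = 41.0126 = V0.

(0,0): Delta=-0.2577 Bond=82.7646
(1,0): Delta=0.6384 Bond=-38.9727
(1,1): Delta=-0.5455 Bond=135.2286
(2,0): Delta=-0.2862 Bond=68.4657
(2,1): Delta=0.9353 Bond=-84.3125
(2,2): Delta=-1.0209 Bond=229.4461
V0=41.0126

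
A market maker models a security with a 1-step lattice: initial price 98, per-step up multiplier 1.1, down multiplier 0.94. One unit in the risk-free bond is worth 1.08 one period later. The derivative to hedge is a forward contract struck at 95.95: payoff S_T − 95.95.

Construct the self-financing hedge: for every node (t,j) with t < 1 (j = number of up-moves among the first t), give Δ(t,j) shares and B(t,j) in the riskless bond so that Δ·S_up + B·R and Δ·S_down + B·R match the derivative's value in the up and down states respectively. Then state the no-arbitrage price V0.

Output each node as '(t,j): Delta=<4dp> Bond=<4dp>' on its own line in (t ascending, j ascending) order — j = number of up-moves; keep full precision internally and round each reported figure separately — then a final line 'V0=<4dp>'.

No-arbitrage ⇒ martingale measure with p* = (R−d)/(u−d) = 0.8750.
At expiry t=1: V(1,0)=-3.8300, V(1,1)=11.8500
Node (0,0) S=98.0000: V=(p*·11.8500+(1−p*)·-3.8300)/1.08=9.1574; Δ=(11.8500−-3.8300)/(107.8000−92.1200)=1.0000; B=V−Δ·S=-88.8426
Root portfolio cost Δ·98+B reproduces V0=9.1574.

(0,0): Delta=1.0000 Bond=-88.8426
V0=9.1574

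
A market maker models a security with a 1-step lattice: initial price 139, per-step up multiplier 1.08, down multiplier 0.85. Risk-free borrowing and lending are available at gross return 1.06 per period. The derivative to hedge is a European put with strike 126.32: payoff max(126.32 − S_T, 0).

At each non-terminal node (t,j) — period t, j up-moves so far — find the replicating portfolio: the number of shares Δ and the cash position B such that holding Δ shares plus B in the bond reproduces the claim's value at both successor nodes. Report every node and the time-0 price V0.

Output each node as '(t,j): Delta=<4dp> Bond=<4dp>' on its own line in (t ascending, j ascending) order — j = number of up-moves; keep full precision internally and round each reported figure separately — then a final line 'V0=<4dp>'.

(0,0): Delta=-0.2556 Bond=36.1920
V0=0.6702

The replicating-portfolio and risk-neutral prices coincide; use p* = (1.06−0.85)/(1.08−0.85) = 0.9130 for the latter.
Terminal values V(1,·): V(1,0)=8.1700, V(1,1)=0.0000
(0,0): S=139.0000. Δ = (V_up−V_dn)/(S_up−S_dn) = (0.0000−8.1700)/(150.1200−118.1500) = -0.2556. V = [p*·0.0000 + (1−p*)·8.1700]/1.06 = 0.6702. B = V − Δ·S = 36.1920.
Check: Δ(0,0)·S0 + B(0,0) = 0.6702 = V0.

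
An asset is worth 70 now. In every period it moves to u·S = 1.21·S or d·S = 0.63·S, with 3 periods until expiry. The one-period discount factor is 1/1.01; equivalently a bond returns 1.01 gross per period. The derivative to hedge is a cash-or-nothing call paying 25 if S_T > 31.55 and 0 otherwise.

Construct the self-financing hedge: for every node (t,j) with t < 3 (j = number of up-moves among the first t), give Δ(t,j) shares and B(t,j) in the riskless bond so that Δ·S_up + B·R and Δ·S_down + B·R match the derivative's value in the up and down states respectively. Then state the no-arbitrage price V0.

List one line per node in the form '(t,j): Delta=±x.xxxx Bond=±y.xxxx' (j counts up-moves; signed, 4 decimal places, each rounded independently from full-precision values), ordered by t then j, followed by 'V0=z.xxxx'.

(0,0): Delta=0.0718 Bond=18.2456
(1,0): Delta=0.3337 Bond=6.8772
(1,1): Delta=0.0000 Bond=24.5074
(2,0): Delta=1.5514 Bond=-26.8863
(2,1): Delta=0.0000 Bond=24.7525
(2,2): Delta=0.0000 Bond=24.7525
V0=23.2698

Since d<R<u, set p* = (R−d)/(u−d) = 0.6552; price each node as the discounted p*-expectation of its children.
Terminal values V(3,·): V(3,0)=0.0000, V(3,1)=25.0000, V(3,2)=25.0000, V(3,3)=25.0000
Node (2,0) S=27.7830: V=(p*·25.0000+(1−p*)·0.0000)/1.01=16.2171; Δ=(25.0000−0.0000)/(33.6174−17.5033)=1.5514; B=V−Δ·S=-26.8863
Node (2,1) S=53.3610: V=(p*·25.0000+(1−p*)·25.0000)/1.01=24.7525; Δ=(25.0000−25.0000)/(64.5668−33.6174)=0.0000; B=V−Δ·S=24.7525
Node (2,2) S=102.4870: V=(p*·25.0000+(1−p*)·25.0000)/1.01=24.7525; Δ=(25.0000−25.0000)/(124.0093−64.5668)=0.0000; B=V−Δ·S=24.7525
Node (1,0) S=44.1000: V=(p*·24.7525+(1−p*)·16.2171)/1.01=21.5933; Δ=(24.7525−16.2171)/(53.3610−27.7830)=0.3337; B=V−Δ·S=6.8772
Node (1,1) S=84.7000: V=(p*·24.7525+(1−p*)·24.7525)/1.01=24.5074; Δ=(24.7525−24.7525)/(102.4870−53.3610)=0.0000; B=V−Δ·S=24.5074
Node (0,0) S=70.0000: V=(p*·24.5074+(1−p*)·21.5933)/1.01=23.2698; Δ=(24.5074−21.5933)/(84.7000−44.1000)=0.0718; B=V−Δ·S=18.2456
Self-financing check: at every node Δ·S+B equals the discounted successor values.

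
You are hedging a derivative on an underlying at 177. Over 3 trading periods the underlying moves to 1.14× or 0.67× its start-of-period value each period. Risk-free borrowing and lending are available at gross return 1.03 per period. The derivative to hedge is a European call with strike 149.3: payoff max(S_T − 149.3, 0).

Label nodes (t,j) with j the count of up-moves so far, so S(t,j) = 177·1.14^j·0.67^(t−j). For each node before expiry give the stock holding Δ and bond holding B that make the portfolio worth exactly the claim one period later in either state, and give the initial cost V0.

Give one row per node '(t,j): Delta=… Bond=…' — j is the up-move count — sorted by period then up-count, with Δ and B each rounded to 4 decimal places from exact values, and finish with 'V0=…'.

The replicating-portfolio and risk-neutral prices coincide; use p* = (1.03−0.67)/(1.14−0.67) = 0.7660 for the latter.
Payoff layer (t=3): V(3,0)=0.0000, V(3,1)=0.0000, V(3,2)=4.8196, V(3,3)=112.9333
(2,0): S=79.4553. Δ = (V_up−V_dn)/(S_up−S_dn) = (0.0000−0.0000)/(90.5790−53.2351) = 0.0000. V = [p*·0.0000 + (1−p*)·0.0000]/1.03 = 0.0000. B = V − Δ·S = 0.0000.
(2,1): S=135.1926. Δ = (V_up−V_dn)/(S_up−S_dn) = (4.8196−0.0000)/(154.1196−90.5790) = 0.0759. V = [p*·4.8196 + (1−p*)·0.0000]/1.03 = 3.5841. B = V − Δ·S = -6.6703.
(2,2): S=230.0292. Δ = (V_up−V_dn)/(S_up−S_dn) = (112.9333−4.8196)/(262.2333−154.1196) = 1.0000. V = [p*·112.9333 + (1−p*)·4.8196]/1.03 = 85.0777. B = V − Δ·S = -144.9515.
(1,0): S=118.5900. Δ = (V_up−V_dn)/(S_up−S_dn) = (3.5841−0.0000)/(135.1926−79.4553) = 0.0643. V = [p*·3.5841 + (1−p*)·0.0000]/1.03 = 2.6653. B = V − Δ·S = -4.9604.
(1,1): S=201.7800. Δ = (V_up−V_dn)/(S_up−S_dn) = (85.0777−3.5841)/(230.0292−135.1926) = 0.8593. V = [p*·85.0777 + (1−p*)·3.5841]/1.03 = 64.0823. B = V − Δ·S = -109.3085.
(0,0): S=177.0000. Δ = (V_up−V_dn)/(S_up−S_dn) = (64.0823−2.6653)/(201.7800−118.5900) = 0.7383. V = [p*·64.0823 + (1−p*)·2.6653]/1.03 = 48.2603. B = V − Δ·S = -82.4142.
Each (Δ,B) replicates both successor values, so the strategy is self-financing and V0 is arbitrage-free.

(0,0): Delta=0.7383 Bond=-82.4142
(1,0): Delta=0.0643 Bond=-4.9604
(1,1): Delta=0.8593 Bond=-109.3085
(2,0): Delta=0.0000 Bond=0.0000
(2,1): Delta=0.0759 Bond=-6.6703
(2,2): Delta=1.0000 Bond=-144.9515
V0=48.2603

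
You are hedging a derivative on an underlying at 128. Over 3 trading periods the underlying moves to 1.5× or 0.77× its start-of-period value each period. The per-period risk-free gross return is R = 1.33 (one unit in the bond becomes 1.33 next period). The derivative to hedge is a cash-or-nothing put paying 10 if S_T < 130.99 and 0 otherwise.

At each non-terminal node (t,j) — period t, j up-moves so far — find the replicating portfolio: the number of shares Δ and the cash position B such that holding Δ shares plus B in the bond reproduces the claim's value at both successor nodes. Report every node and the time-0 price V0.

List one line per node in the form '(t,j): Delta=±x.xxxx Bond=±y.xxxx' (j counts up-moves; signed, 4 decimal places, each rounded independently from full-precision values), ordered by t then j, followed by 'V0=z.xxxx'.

Since d<R<u, set p* = (R−d)/(u−d) = 0.7671; price each node as the discounted p*-expectation of its children.
Terminal values V(3,·): V(3,0)=10.0000, V(3,1)=10.0000, V(3,2)=0.0000, V(3,3)=0.0000
(2,0): S=75.8912. Δ = (V_up−V_dn)/(S_up−S_dn) = (10.0000−10.0000)/(113.8368−58.4362) = 0.0000. V = [p*·10.0000 + (1−p*)·10.0000]/1.33 = 7.5188. B = V − Δ·S = 7.5188.
(2,1): S=147.8400. Δ = (V_up−V_dn)/(S_up−S_dn) = (0.0000−10.0000)/(221.7600−113.8368) = -0.0927. V = [p*·0.0000 + (1−p*)·10.0000]/1.33 = 1.7510. B = V − Δ·S = 15.4496.
(2,2): S=288.0000. Δ = (V_up−V_dn)/(S_up−S_dn) = (0.0000−0.0000)/(432.0000−221.7600) = 0.0000. V = [p*·0.0000 + (1−p*)·0.0000]/1.33 = 0.0000. B = V − Δ·S = 0.0000.
(1,0): S=98.5600. Δ = (V_up−V_dn)/(S_up−S_dn) = (1.7510−7.5188)/(147.8400−75.8912) = -0.0802. V = [p*·1.7510 + (1−p*)·7.5188]/1.33 = 2.3264. B = V − Δ·S = 10.2276.
(1,1): S=192.0000. Δ = (V_up−V_dn)/(S_up−S_dn) = (0.0000−1.7510)/(288.0000−147.8400) = -0.0125. V = [p*·0.0000 + (1−p*)·1.7510]/1.33 = 0.3066. B = V − Δ·S = 2.7051.
(0,0): S=128.0000. Δ = (V_up−V_dn)/(S_up−S_dn) = (0.3066−2.3264)/(192.0000−98.5600) = -0.0216. V = [p*·0.3066 + (1−p*)·2.3264]/1.33 = 0.5842. B = V − Δ·S = 3.3511.
Root portfolio cost Δ·128+B reproduces V0=0.5842.

(0,0): Delta=-0.0216 Bond=3.3511
(1,0): Delta=-0.0802 Bond=10.2276
(1,1): Delta=-0.0125 Bond=2.7051
(2,0): Delta=0.0000 Bond=7.5188
(2,1): Delta=-0.0927 Bond=15.4496
(2,2): Delta=0.0000 Bond=0.0000
V0=0.5842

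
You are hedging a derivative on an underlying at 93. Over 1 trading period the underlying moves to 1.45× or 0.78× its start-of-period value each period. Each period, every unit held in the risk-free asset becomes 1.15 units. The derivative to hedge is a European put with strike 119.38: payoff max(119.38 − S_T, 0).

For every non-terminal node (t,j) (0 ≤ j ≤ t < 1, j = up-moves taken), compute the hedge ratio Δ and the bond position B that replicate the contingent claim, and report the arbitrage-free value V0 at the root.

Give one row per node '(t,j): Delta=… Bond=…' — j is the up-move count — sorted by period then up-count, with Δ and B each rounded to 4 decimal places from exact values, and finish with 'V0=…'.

Under the risk-neutral measure, an up-move has probability p* = (R−d)/(u−d) = 0.5522 and values discount at R = 1.15.
Terminal payoffs: V(1,0)=46.8400, V(1,1)=0.0000
  t=0,j=0: stock 93.0000 → up 134.8500 (V=0.0000), down 72.5400 (V=46.8400). Price 18.2375; hedge Δ=-0.7517, bond B=88.1480.
Root portfolio cost Δ·93+B reproduces V0=18.2375.

(0,0): Delta=-0.7517 Bond=88.1480
V0=18.2375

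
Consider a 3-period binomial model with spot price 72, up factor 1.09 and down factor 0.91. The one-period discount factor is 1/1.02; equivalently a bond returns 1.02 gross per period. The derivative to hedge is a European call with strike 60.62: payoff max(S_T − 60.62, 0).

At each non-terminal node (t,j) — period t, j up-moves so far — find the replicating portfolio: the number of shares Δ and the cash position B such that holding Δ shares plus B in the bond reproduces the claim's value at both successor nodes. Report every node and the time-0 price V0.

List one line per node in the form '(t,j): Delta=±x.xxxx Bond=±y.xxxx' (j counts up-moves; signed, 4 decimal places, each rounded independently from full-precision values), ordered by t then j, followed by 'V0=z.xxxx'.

(0,0): Delta=0.9286 Bond=-51.6325
(1,0): Delta=0.7943 Bond=-43.8637
(1,1): Delta=1.0000 Bond=-58.2661
(2,0): Delta=0.4071 Bond=-21.6561
(2,1): Delta=1.0000 Bond=-59.4314
(2,2): Delta=1.0000 Bond=-59.4314
V0=15.2291

Under the risk-neutral measure, an up-move has probability p* = (R−d)/(u−d) = 0.6111 and values discount at R = 1.02.
Terminal payoffs: V(3,0)=0.0000, V(3,1)=4.3693, V(3,2)=17.2243, V(3,3)=32.6221
Node (2,0) S=59.6232: V=(p*·4.3693+(1−p*)·0.0000)/1.02=2.6178; Δ=(4.3693−0.0000)/(64.9893−54.2571)=0.4071; B=V−Δ·S=-21.6561
Node (2,1) S=71.4168: V=(p*·17.2243+(1−p*)·4.3693)/1.02=11.9854; Δ=(17.2243−4.3693)/(77.8443−64.9893)=1.0000; B=V−Δ·S=-59.4314
Node (2,2) S=85.5432: V=(p*·32.6221+(1−p*)·17.2243)/1.02=26.1118; Δ=(32.6221−17.2243)/(93.2421−77.8443)=1.0000; B=V−Δ·S=-59.4314
Node (1,0) S=65.5200: V=(p*·11.9854+(1−p*)·2.6178)/1.02=8.1789; Δ=(11.9854−2.6178)/(71.4168−59.6232)=0.7943; B=V−Δ·S=-43.8637
Node (1,1) S=78.4800: V=(p*·26.1118+(1−p*)·11.9854)/1.02=20.2139; Δ=(26.1118−11.9854)/(85.5432−71.4168)=1.0000; B=V−Δ·S=-58.2661
Node (0,0) S=72.0000: V=(p*·20.2139+(1−p*)·8.1789)/1.02=15.2291; Δ=(20.2139−8.1789)/(78.4800−65.5200)=0.9286; B=V−Δ·S=-51.6325
Root portfolio cost Δ·72+B reproduces V0=15.2291.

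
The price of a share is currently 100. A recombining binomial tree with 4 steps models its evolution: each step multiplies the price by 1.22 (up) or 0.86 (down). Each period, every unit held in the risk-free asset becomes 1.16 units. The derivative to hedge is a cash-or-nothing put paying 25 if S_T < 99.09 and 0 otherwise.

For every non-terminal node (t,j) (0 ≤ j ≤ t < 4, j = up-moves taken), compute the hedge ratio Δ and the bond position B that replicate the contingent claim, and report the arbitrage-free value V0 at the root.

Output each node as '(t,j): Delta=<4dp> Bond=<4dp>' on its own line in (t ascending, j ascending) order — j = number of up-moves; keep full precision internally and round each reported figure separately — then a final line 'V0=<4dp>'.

No-arbitrage ⇒ martingale measure with p* = (R−d)/(u−d) = 0.8333.
At expiry t=4: V(4,0)=25.0000, V(4,1)=25.0000, V(4,2)=0.0000, V(4,3)=0.0000, V(4,4)=0.0000
Node (3,0) S=63.6056: V=(p*·25.0000+(1−p*)·25.0000)/1.16=21.5517; Δ=(25.0000−25.0000)/(77.5988−54.7008)=0.0000; B=V−Δ·S=21.5517
Node (3,1) S=90.2312: V=(p*·0.0000+(1−p*)·25.0000)/1.16=3.5920; Δ=(0.0000−25.0000)/(110.0821−77.5988)=-0.7696; B=V−Δ·S=73.0364
Node (3,2) S=128.0024: V=(p*·0.0000+(1−p*)·0.0000)/1.16=0.0000; Δ=(0.0000−0.0000)/(156.1629−110.0821)=0.0000; B=V−Δ·S=0.0000
Node (3,3) S=181.5848: V=(p*·0.0000+(1−p*)·0.0000)/1.16=0.0000; Δ=(0.0000−0.0000)/(221.5335−156.1629)=0.0000; B=V−Δ·S=0.0000
Node (2,0) S=73.9600: V=(p*·3.5920+(1−p*)·21.5517)/1.16=5.6769; Δ=(3.5920−21.5517)/(90.2312−63.6056)=-0.6745; B=V−Δ·S=55.5652
Node (2,1) S=104.9200: V=(p*·0.0000+(1−p*)·3.5920)/1.16=0.5161; Δ=(0.0000−3.5920)/(128.0024−90.2312)=-0.0951; B=V−Δ·S=10.4937
Node (2,2) S=148.8400: V=(p*·0.0000+(1−p*)·0.0000)/1.16=0.0000; Δ=(0.0000−0.0000)/(181.5848−128.0024)=0.0000; B=V−Δ·S=0.0000
Node (1,0) S=86.0000: V=(p*·0.5161+(1−p*)·5.6769)/1.16=1.1864; Δ=(0.5161−5.6769)/(104.9200−73.9600)=-0.1667; B=V−Δ·S=15.5221
Node (1,1) S=122.0000: V=(p*·0.0000+(1−p*)·0.5161)/1.16=0.0742; Δ=(0.0000−0.5161)/(148.8400−104.9200)=-0.0118; B=V−Δ·S=1.5077
Node (0,0) S=100.0000: V=(p*·0.0742+(1−p*)·1.1864)/1.16=0.2237; Δ=(0.0742−1.1864)/(122.0000−86.0000)=-0.0309; B=V−Δ·S=3.3133
Check: Δ(0,0)·S0 + B(0,0) = 0.2237 = V0.

(0,0): Delta=-0.0309 Bond=3.3133
(1,0): Delta=-0.1667 Bond=15.5221
(1,1): Delta=-0.0118 Bond=1.5077
(2,0): Delta=-0.6745 Bond=55.5652
(2,1): Delta=-0.0951 Bond=10.4937
(2,2): Delta=0.0000 Bond=0.0000
(3,0): Delta=0.0000 Bond=21.5517
(3,1): Delta=-0.7696 Bond=73.0364
(3,2): Delta=0.0000 Bond=0.0000
(3,3): Delta=0.0000 Bond=0.0000
V0=0.2237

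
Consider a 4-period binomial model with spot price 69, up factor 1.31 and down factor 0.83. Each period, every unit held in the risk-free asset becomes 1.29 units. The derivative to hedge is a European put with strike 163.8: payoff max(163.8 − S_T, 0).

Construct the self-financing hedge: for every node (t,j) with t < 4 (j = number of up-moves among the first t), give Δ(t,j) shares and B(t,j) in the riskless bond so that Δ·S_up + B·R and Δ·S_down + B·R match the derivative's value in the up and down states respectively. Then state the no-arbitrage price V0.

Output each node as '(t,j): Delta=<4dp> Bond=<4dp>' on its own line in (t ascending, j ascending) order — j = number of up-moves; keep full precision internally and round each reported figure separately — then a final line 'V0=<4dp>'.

Under the risk-neutral measure, an up-move has probability p* = (R−d)/(u−d) = 0.9583 and values discount at R = 1.29.
At expiry t=4: V(4,0)=131.0538, V(4,1)=112.1162, V(4,2)=82.2267, V(4,3)=35.0518, V(4,4)=0.0000
(3,0): S=39.4533. Δ = (V_up−V_dn)/(S_up−S_dn) = (112.1162−131.0538)/(51.6838−32.7462) = -1.0000. V = [p*·112.1162 + (1−p*)·131.0538]/1.29 = 87.5234. B = V − Δ·S = 126.9767.
(3,1): S=62.2697. Δ = (V_up−V_dn)/(S_up−S_dn) = (82.2267−112.1162)/(81.5733−51.6838) = -1.0000. V = [p*·82.2267 + (1−p*)·112.1162]/1.29 = 64.7071. B = V − Δ·S = 126.9767.
(3,2): S=98.2810. Δ = (V_up−V_dn)/(S_up−S_dn) = (35.0518−82.2267)/(128.7482−81.5733) = -1.0000. V = [p*·35.0518 + (1−p*)·82.2267]/1.29 = 28.6957. B = V − Δ·S = 126.9767.
(3,3): S=155.1183. Δ = (V_up−V_dn)/(S_up−S_dn) = (0.0000−35.0518)/(203.2049−128.7482) = -0.4708. V = [p*·0.0000 + (1−p*)·35.0518]/1.29 = 1.1322. B = V − Δ·S = 74.1568.
(2,0): S=47.5341. Δ = (V_up−V_dn)/(S_up−S_dn) = (64.7071−87.5234)/(62.2697−39.4533) = -1.0000. V = [p*·64.7071 + (1−p*)·87.5234]/1.29 = 50.8975. B = V − Δ·S = 98.4316.
(2,1): S=75.0237. Δ = (V_up−V_dn)/(S_up−S_dn) = (28.6957−64.7071)/(98.2810−62.2697) = -1.0000. V = [p*·28.6957 + (1−p*)·64.7071]/1.29 = 23.4079. B = V − Δ·S = 98.4316.
(2,2): S=118.4109. Δ = (V_up−V_dn)/(S_up−S_dn) = (1.1322−28.6957)/(155.1183−98.2810) = -0.4850. V = [p*·1.1322 + (1−p*)·28.6957]/1.29 = 1.7679. B = V − Δ·S = 59.1920.
(1,0): S=57.2700. Δ = (V_up−V_dn)/(S_up−S_dn) = (23.4079−50.8975)/(75.0237−47.5341) = -1.0000. V = [p*·23.4079 + (1−p*)·50.8975]/1.29 = 19.0336. B = V − Δ·S = 76.3036.
(1,1): S=90.3900. Δ = (V_up−V_dn)/(S_up−S_dn) = (1.7679−23.4079)/(118.4109−75.0237) = -0.4988. V = [p*·1.7679 + (1−p*)·23.4079]/1.29 = 2.0695. B = V − Δ·S = 47.1527.
(0,0): S=69.0000. Δ = (V_up−V_dn)/(S_up−S_dn) = (2.0695−19.0336)/(90.3900−57.2700) = -0.5122. V = [p*·2.0695 + (1−p*)·19.0336]/1.29 = 2.1522. B = V − Δ·S = 37.4940.
Root portfolio cost Δ·69+B reproduces V0=2.1522.

(0,0): Delta=-0.5122 Bond=37.4940
(1,0): Delta=-1.0000 Bond=76.3036
(1,1): Delta=-0.4988 Bond=47.1527
(2,0): Delta=-1.0000 Bond=98.4316
(2,1): Delta=-1.0000 Bond=98.4316
(2,2): Delta=-0.4850 Bond=59.1920
(3,0): Delta=-1.0000 Bond=126.9767
(3,1): Delta=-1.0000 Bond=126.9767
(3,2): Delta=-1.0000 Bond=126.9767
(3,3): Delta=-0.4708 Bond=74.1568
V0=2.1522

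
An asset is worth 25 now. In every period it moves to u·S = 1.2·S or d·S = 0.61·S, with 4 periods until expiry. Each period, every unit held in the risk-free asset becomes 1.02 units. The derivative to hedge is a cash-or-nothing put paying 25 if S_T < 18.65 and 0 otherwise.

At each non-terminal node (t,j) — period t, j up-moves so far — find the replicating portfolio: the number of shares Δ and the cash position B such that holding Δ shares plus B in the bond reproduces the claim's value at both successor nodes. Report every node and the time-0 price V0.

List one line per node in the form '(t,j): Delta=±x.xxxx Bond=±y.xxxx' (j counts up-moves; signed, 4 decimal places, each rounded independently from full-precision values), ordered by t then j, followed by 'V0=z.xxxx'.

(0,0): Delta=-0.7059 Bond=25.8997
(1,0): Delta=-1.2897 Bond=35.3201
(1,1): Delta=-0.5756 Bond=22.5093
(2,0): Delta=0.0000 Bond=24.0292
(2,1): Delta=-1.5775 Bond=41.2935
(2,2): Delta=-0.3521 Bond=14.9104
(3,0): Delta=0.0000 Bond=24.5098
(3,1): Delta=0.0000 Bond=24.5098
(3,2): Delta=-1.9295 Bond=49.8504
(3,3): Delta=0.0000 Bond=0.0000
V0=8.2518

Risk-neutral probability p* = (R−d)/(u−d) = (1.02−0.61)/(1.2−0.61) = 0.6949.
Terminal values V(4,·): V(4,0)=25.0000, V(4,1)=25.0000, V(4,2)=25.0000, V(4,3)=0.0000, V(4,4)=0.0000
  t=3,j=0: stock 5.6745 → up 6.8094 (V=25.0000), down 3.4615 (V=25.0000). Price 24.5098; hedge Δ=0.0000, bond B=24.5098.
  t=3,j=1: stock 11.1630 → up 13.3956 (V=25.0000), down 6.8094 (V=25.0000). Price 24.5098; hedge Δ=0.0000, bond B=24.5098.
  t=3,j=2: stock 21.9600 → up 26.3520 (V=0.0000), down 13.3956 (V=25.0000). Price 7.4776; hedge Δ=-1.9295, bond B=49.8504.
  t=3,j=3: stock 43.2000 → up 51.8400 (V=0.0000), down 26.3520 (V=0.0000). Price 0.0000; hedge Δ=0.0000, bond B=0.0000.
  t=2,j=0: stock 9.3025 → up 11.1630 (V=24.5098), down 5.6745 (V=24.5098). Price 24.0292; hedge Δ=0.0000, bond B=24.0292.
  t=2,j=1: stock 18.3000 → up 21.9600 (V=7.4776), down 11.1630 (V=24.5098). Price 12.4253; hedge Δ=-1.5775, bond B=41.2935.
  t=2,j=2: stock 36.0000 → up 43.2000 (V=0.0000), down 21.9600 (V=7.4776). Price 2.2366; hedge Δ=-0.3521, bond B=14.9104.
  t=1,j=0: stock 15.2500 → up 18.3000 (V=12.4253), down 9.3025 (V=24.0292). Price 15.6525; hedge Δ=-1.2897, bond B=35.3201.
  t=1,j=1: stock 30.0000 → up 36.0000 (V=2.2366), down 18.3000 (V=12.4253). Price 5.2402; hedge Δ=-0.5756, bond B=22.5093.
  t=0,j=0: stock 25.0000 → up 30.0000 (V=5.2402), down 15.2500 (V=15.6525). Price 8.2518; hedge Δ=-0.7059, bond B=25.8997.
Each (Δ,B) replicates both successor values, so the strategy is self-financing and V0 is arbitrage-free.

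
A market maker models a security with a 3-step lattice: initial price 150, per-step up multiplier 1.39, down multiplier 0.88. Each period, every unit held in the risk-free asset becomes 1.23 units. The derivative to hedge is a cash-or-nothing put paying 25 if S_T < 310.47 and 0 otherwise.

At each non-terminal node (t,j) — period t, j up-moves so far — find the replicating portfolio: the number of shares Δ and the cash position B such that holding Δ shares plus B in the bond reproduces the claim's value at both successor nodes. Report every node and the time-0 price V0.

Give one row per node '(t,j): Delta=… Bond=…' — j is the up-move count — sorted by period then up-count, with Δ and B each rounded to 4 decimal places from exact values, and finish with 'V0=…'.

The replicating-portfolio and risk-neutral prices coincide; use p* = (1.23−0.88)/(1.39−0.88) = 0.6863 for the latter.
At expiry t=3: V(3,0)=25.0000, V(3,1)=25.0000, V(3,2)=25.0000, V(3,3)=0.0000
  t=2,j=0: stock 116.1600 → up 161.4624 (V=25.0000), down 102.2208 (V=25.0000). Price 20.3252; hedge Δ=0.0000, bond B=20.3252.
  t=2,j=1: stock 183.4800 → up 255.0372 (V=25.0000), down 161.4624 (V=25.0000). Price 20.3252; hedge Δ=0.0000, bond B=20.3252.
  t=2,j=2: stock 289.8150 → up 402.8428 (V=0.0000), down 255.0372 (V=25.0000). Price 6.3765; hedge Δ=-0.1691, bond B=55.3961.
  t=1,j=0: stock 132.0000 → up 183.4800 (V=20.3252), down 116.1600 (V=20.3252). Price 16.5246; hedge Δ=0.0000, bond B=16.5246.
  t=1,j=1: stock 208.5000 → up 289.8150 (V=6.3765), down 183.4800 (V=20.3252). Price 8.7419; hedge Δ=-0.1312, bond B=36.0923.
  t=0,j=0: stock 150.0000 → up 208.5000 (V=8.7419), down 132.0000 (V=16.5246). Price 9.0923; hedge Δ=-0.1017, bond B=24.3523.
Self-financing check: at every node Δ·S+B equals the discounted successor values.

(0,0): Delta=-0.1017 Bond=24.3523
(1,0): Delta=0.0000 Bond=16.5246
(1,1): Delta=-0.1312 Bond=36.0923
(2,0): Delta=0.0000 Bond=20.3252
(2,1): Delta=0.0000 Bond=20.3252
(2,2): Delta=-0.1691 Bond=55.3961
V0=9.0923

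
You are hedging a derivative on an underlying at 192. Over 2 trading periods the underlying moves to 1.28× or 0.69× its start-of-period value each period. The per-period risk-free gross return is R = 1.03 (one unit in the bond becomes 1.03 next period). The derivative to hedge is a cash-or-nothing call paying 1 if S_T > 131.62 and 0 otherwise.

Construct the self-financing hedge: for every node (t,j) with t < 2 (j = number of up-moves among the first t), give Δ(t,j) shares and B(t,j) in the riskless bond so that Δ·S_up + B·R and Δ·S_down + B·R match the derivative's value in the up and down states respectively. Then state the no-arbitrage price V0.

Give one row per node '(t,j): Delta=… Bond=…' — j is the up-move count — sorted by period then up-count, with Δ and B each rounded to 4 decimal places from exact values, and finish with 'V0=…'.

Since d<R<u, set p* = (R−d)/(u−d) = 0.5763; price each node as the discounted p*-expectation of its children.
Payoff layer (t=2): V(2,0)=0.0000, V(2,1)=1.0000, V(2,2)=1.0000
  t=1,j=0: stock 132.4800 → up 169.5744 (V=1.0000), down 91.4112 (V=0.0000). Price 0.5595; hedge Δ=0.0128, bond B=-1.1354.
  t=1,j=1: stock 245.7600 → up 314.5728 (V=1.0000), down 169.5744 (V=1.0000). Price 0.9709; hedge Δ=0.0000, bond B=0.9709.
  t=0,j=0: stock 192.0000 → up 245.7600 (V=0.9709), down 132.4800 (V=0.5595). Price 0.7734; hedge Δ=0.0036, bond B=0.0761.
Check: Δ(0,0)·S0 + B(0,0) = 0.7734 = V0.

(0,0): Delta=0.0036 Bond=0.0761
(1,0): Delta=0.0128 Bond=-1.1354
(1,1): Delta=0.0000 Bond=0.9709
V0=0.7734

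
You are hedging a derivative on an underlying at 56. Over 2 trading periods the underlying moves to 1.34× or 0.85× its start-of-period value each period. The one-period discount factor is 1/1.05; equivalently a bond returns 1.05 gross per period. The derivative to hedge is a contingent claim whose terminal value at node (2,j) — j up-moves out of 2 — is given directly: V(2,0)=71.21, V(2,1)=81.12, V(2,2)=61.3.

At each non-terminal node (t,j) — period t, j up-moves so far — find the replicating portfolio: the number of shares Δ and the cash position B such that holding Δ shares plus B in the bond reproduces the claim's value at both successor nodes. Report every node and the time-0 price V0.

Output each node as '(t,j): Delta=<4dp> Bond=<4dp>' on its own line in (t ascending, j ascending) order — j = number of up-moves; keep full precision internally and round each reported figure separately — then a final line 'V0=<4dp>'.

(0,0): Delta=-0.0772 Bond=71.7588
(1,0): Delta=0.4249 Bond=51.4468
(1,1): Delta=-0.5390 Bond=110.0016
V0=67.4348

Since d<R<u, set p* = (R−d)/(u−d) = 0.4082; price each node as the discounted p*-expectation of its children.
Payoff layer (t=2): V(2,0)=71.2100, V(2,1)=81.1200, V(2,2)=61.3000
  t=1,j=0: stock 47.6000 → up 63.7840 (V=81.1200), down 40.4600 (V=71.2100). Price 71.6713; hedge Δ=0.4249, bond B=51.4468.
  t=1,j=1: stock 75.0400 → up 100.5536 (V=61.3000), down 63.7840 (V=81.1200). Price 69.5526; hedge Δ=-0.5390, bond B=110.0016.
  t=0,j=0: stock 56.0000 → up 75.0400 (V=69.5526), down 47.6000 (V=71.6713). Price 67.4348; hedge Δ=-0.0772, bond B=71.7588.
Each (Δ,B) replicates both successor values, so the strategy is self-financing and V0 is arbitrage-free.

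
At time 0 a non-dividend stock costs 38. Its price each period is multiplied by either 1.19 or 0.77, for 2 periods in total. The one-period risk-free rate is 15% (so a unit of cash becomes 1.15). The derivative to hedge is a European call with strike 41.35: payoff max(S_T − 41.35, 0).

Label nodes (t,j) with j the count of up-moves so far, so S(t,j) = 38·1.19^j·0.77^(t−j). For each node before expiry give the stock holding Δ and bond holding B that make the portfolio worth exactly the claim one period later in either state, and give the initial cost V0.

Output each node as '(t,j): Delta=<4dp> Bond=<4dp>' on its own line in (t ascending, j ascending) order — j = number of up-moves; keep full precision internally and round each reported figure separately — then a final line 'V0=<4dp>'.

No-arbitrage ⇒ martingale measure with p* = (R−d)/(u−d) = 0.9048.
Terminal values V(2,·): V(2,0)=0.0000, V(2,1)=0.0000, V(2,2)=12.4618
  t=1,j=0: stock 29.2600 → up 34.8194 (V=0.0000), down 22.5302 (V=0.0000). Price 0.0000; hedge Δ=0.0000, bond B=0.0000.
  t=1,j=1: stock 45.2200 → up 53.8118 (V=12.4618), down 34.8194 (V=0.0000). Price 9.8043; hedge Δ=0.6561, bond B=-19.8666.
  t=0,j=0: stock 38.0000 → up 45.2200 (V=9.8043), down 29.2600 (V=0.0000). Price 7.7135; hedge Δ=0.6143, bond B=-15.6301.
Self-financing check: at every node Δ·S+B equals the discounted successor values.

(0,0): Delta=0.6143 Bond=-15.6301
(1,0): Delta=0.0000 Bond=0.0000
(1,1): Delta=0.6561 Bond=-19.8666
V0=7.7135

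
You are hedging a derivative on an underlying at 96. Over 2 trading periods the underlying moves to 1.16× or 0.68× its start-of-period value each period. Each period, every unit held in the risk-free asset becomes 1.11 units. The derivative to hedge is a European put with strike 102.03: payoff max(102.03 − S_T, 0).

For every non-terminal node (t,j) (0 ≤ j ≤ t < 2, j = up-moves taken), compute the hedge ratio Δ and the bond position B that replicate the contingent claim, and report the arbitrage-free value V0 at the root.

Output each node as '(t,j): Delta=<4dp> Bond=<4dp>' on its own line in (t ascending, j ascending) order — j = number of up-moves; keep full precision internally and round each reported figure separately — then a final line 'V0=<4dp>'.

Since d<R<u, set p* = (R−d)/(u−d) = 0.8958; price each node as the discounted p*-expectation of its children.
Payoff layer (t=2): V(2,0)=57.6396, V(2,1)=26.3052, V(2,2)=0.0000
Node (1,0) S=65.2800: V=(p*·26.3052+(1−p*)·57.6396)/1.11=26.6389; Δ=(26.3052−57.6396)/(75.7248−44.3904)=-1.0000; B=V−Δ·S=91.9189
Node (1,1) S=111.3600: V=(p*·0.0000+(1−p*)·26.3052)/1.11=2.4686; Δ=(0.0000−26.3052)/(129.1776−75.7248)=-0.4921; B=V−Δ·S=57.2711
Node (0,0) S=96.0000: V=(p*·2.4686+(1−p*)·26.6389)/1.11=4.4922; Δ=(2.4686−26.6389)/(111.3600−65.2800)=-0.5245; B=V−Δ·S=54.8471
Self-financing check: at every node Δ·S+B equals the discounted successor values.

(0,0): Delta=-0.5245 Bond=54.8471
(1,0): Delta=-1.0000 Bond=91.9189
(1,1): Delta=-0.4921 Bond=57.2711
V0=4.4922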